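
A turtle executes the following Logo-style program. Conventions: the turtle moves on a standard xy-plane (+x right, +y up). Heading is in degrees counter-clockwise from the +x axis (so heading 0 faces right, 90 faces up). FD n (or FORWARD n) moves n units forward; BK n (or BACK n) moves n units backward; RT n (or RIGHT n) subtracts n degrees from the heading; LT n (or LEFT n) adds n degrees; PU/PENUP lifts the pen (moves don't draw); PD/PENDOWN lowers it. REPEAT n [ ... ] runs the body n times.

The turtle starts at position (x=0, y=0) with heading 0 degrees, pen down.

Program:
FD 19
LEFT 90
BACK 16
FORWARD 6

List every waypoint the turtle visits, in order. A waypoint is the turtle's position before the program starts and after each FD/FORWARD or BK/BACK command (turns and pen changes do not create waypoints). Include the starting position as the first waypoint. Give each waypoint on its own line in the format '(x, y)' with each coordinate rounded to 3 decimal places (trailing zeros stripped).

Answer: (0, 0)
(19, 0)
(19, -16)
(19, -10)

Derivation:
Executing turtle program step by step:
Start: pos=(0,0), heading=0, pen down
FD 19: (0,0) -> (19,0) [heading=0, draw]
LT 90: heading 0 -> 90
BK 16: (19,0) -> (19,-16) [heading=90, draw]
FD 6: (19,-16) -> (19,-10) [heading=90, draw]
Final: pos=(19,-10), heading=90, 3 segment(s) drawn
Waypoints (4 total):
(0, 0)
(19, 0)
(19, -16)
(19, -10)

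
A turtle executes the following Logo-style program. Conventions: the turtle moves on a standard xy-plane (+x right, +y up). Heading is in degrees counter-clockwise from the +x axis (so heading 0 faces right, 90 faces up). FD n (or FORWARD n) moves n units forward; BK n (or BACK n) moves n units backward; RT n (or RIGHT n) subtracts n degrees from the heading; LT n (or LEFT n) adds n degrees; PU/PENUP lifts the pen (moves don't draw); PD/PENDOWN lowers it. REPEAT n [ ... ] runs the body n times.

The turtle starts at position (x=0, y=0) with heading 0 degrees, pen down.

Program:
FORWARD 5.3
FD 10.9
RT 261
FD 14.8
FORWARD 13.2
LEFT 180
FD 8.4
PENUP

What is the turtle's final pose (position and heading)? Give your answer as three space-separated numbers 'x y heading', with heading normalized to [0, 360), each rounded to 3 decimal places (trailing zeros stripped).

Executing turtle program step by step:
Start: pos=(0,0), heading=0, pen down
FD 5.3: (0,0) -> (5.3,0) [heading=0, draw]
FD 10.9: (5.3,0) -> (16.2,0) [heading=0, draw]
RT 261: heading 0 -> 99
FD 14.8: (16.2,0) -> (13.885,14.618) [heading=99, draw]
FD 13.2: (13.885,14.618) -> (11.82,27.655) [heading=99, draw]
LT 180: heading 99 -> 279
FD 8.4: (11.82,27.655) -> (13.134,19.359) [heading=279, draw]
PU: pen up
Final: pos=(13.134,19.359), heading=279, 5 segment(s) drawn

Answer: 13.134 19.359 279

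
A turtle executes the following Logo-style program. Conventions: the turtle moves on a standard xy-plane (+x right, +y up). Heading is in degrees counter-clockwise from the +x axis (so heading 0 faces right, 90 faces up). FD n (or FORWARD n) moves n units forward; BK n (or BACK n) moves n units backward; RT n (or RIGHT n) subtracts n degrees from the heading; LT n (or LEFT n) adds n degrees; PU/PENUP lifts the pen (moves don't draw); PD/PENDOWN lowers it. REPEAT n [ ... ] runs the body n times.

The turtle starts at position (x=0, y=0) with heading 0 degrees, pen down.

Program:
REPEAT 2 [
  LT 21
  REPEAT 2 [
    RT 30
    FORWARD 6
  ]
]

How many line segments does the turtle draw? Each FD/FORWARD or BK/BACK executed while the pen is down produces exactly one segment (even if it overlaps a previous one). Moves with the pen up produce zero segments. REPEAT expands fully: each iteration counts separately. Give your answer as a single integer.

Answer: 4

Derivation:
Executing turtle program step by step:
Start: pos=(0,0), heading=0, pen down
REPEAT 2 [
  -- iteration 1/2 --
  LT 21: heading 0 -> 21
  REPEAT 2 [
    -- iteration 1/2 --
    RT 30: heading 21 -> 351
    FD 6: (0,0) -> (5.926,-0.939) [heading=351, draw]
    -- iteration 2/2 --
    RT 30: heading 351 -> 321
    FD 6: (5.926,-0.939) -> (10.589,-4.715) [heading=321, draw]
  ]
  -- iteration 2/2 --
  LT 21: heading 321 -> 342
  REPEAT 2 [
    -- iteration 1/2 --
    RT 30: heading 342 -> 312
    FD 6: (10.589,-4.715) -> (14.604,-9.173) [heading=312, draw]
    -- iteration 2/2 --
    RT 30: heading 312 -> 282
    FD 6: (14.604,-9.173) -> (15.851,-15.042) [heading=282, draw]
  ]
]
Final: pos=(15.851,-15.042), heading=282, 4 segment(s) drawn
Segments drawn: 4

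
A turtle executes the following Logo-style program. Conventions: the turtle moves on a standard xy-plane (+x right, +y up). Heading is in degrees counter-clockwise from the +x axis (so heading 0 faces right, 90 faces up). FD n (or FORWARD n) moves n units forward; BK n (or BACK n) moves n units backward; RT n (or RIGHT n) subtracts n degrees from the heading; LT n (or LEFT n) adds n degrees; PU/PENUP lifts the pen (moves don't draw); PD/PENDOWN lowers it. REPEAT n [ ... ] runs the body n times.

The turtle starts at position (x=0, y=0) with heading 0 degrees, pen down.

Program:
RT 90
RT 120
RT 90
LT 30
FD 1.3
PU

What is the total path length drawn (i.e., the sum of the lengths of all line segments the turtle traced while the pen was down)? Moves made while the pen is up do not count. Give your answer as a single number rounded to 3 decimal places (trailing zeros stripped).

Answer: 1.3

Derivation:
Executing turtle program step by step:
Start: pos=(0,0), heading=0, pen down
RT 90: heading 0 -> 270
RT 120: heading 270 -> 150
RT 90: heading 150 -> 60
LT 30: heading 60 -> 90
FD 1.3: (0,0) -> (0,1.3) [heading=90, draw]
PU: pen up
Final: pos=(0,1.3), heading=90, 1 segment(s) drawn

Segment lengths:
  seg 1: (0,0) -> (0,1.3), length = 1.3
Total = 1.3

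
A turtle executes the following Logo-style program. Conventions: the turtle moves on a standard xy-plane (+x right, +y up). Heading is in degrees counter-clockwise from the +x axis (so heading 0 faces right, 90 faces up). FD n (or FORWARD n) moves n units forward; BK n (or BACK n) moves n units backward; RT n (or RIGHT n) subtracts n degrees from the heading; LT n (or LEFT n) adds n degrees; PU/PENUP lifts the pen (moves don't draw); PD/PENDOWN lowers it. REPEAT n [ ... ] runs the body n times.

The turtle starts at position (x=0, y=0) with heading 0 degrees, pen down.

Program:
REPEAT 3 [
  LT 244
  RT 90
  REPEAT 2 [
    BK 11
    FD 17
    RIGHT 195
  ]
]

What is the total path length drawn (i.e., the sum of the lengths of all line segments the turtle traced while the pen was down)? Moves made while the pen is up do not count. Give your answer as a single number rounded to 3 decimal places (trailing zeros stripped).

Answer: 168

Derivation:
Executing turtle program step by step:
Start: pos=(0,0), heading=0, pen down
REPEAT 3 [
  -- iteration 1/3 --
  LT 244: heading 0 -> 244
  RT 90: heading 244 -> 154
  REPEAT 2 [
    -- iteration 1/2 --
    BK 11: (0,0) -> (9.887,-4.822) [heading=154, draw]
    FD 17: (9.887,-4.822) -> (-5.393,2.63) [heading=154, draw]
    RT 195: heading 154 -> 319
    -- iteration 2/2 --
    BK 11: (-5.393,2.63) -> (-13.695,9.847) [heading=319, draw]
    FD 17: (-13.695,9.847) -> (-0.865,-1.306) [heading=319, draw]
    RT 195: heading 319 -> 124
  ]
  -- iteration 2/3 --
  LT 244: heading 124 -> 8
  RT 90: heading 8 -> 278
  REPEAT 2 [
    -- iteration 1/2 --
    BK 11: (-0.865,-1.306) -> (-2.395,9.587) [heading=278, draw]
    FD 17: (-2.395,9.587) -> (-0.029,-7.248) [heading=278, draw]
    RT 195: heading 278 -> 83
    -- iteration 2/2 --
    BK 11: (-0.029,-7.248) -> (-1.37,-18.166) [heading=83, draw]
    FD 17: (-1.37,-18.166) -> (0.702,-1.292) [heading=83, draw]
    RT 195: heading 83 -> 248
  ]
  -- iteration 3/3 --
  LT 244: heading 248 -> 132
  RT 90: heading 132 -> 42
  REPEAT 2 [
    -- iteration 1/2 --
    BK 11: (0.702,-1.292) -> (-7.473,-8.653) [heading=42, draw]
    FD 17: (-7.473,-8.653) -> (5.161,2.722) [heading=42, draw]
    RT 195: heading 42 -> 207
    -- iteration 2/2 --
    BK 11: (5.161,2.722) -> (14.962,7.716) [heading=207, draw]
    FD 17: (14.962,7.716) -> (-0.185,-0.002) [heading=207, draw]
    RT 195: heading 207 -> 12
  ]
]
Final: pos=(-0.185,-0.002), heading=12, 12 segment(s) drawn

Segment lengths:
  seg 1: (0,0) -> (9.887,-4.822), length = 11
  seg 2: (9.887,-4.822) -> (-5.393,2.63), length = 17
  seg 3: (-5.393,2.63) -> (-13.695,9.847), length = 11
  seg 4: (-13.695,9.847) -> (-0.865,-1.306), length = 17
  seg 5: (-0.865,-1.306) -> (-2.395,9.587), length = 11
  seg 6: (-2.395,9.587) -> (-0.029,-7.248), length = 17
  seg 7: (-0.029,-7.248) -> (-1.37,-18.166), length = 11
  seg 8: (-1.37,-18.166) -> (0.702,-1.292), length = 17
  seg 9: (0.702,-1.292) -> (-7.473,-8.653), length = 11
  seg 10: (-7.473,-8.653) -> (5.161,2.722), length = 17
  seg 11: (5.161,2.722) -> (14.962,7.716), length = 11
  seg 12: (14.962,7.716) -> (-0.185,-0.002), length = 17
Total = 168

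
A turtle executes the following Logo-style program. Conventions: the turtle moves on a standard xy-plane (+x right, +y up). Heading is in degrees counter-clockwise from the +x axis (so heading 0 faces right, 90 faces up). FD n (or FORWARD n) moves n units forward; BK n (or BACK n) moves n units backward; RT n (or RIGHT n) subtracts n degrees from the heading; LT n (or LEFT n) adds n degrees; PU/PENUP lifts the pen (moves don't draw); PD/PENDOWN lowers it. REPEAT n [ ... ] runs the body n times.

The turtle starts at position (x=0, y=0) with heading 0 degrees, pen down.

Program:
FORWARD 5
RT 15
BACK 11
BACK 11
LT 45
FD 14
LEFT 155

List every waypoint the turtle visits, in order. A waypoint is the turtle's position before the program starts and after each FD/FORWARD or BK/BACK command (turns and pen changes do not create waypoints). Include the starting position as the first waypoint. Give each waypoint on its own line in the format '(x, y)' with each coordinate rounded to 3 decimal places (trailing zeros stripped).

Executing turtle program step by step:
Start: pos=(0,0), heading=0, pen down
FD 5: (0,0) -> (5,0) [heading=0, draw]
RT 15: heading 0 -> 345
BK 11: (5,0) -> (-5.625,2.847) [heading=345, draw]
BK 11: (-5.625,2.847) -> (-16.25,5.694) [heading=345, draw]
LT 45: heading 345 -> 30
FD 14: (-16.25,5.694) -> (-4.126,12.694) [heading=30, draw]
LT 155: heading 30 -> 185
Final: pos=(-4.126,12.694), heading=185, 4 segment(s) drawn
Waypoints (5 total):
(0, 0)
(5, 0)
(-5.625, 2.847)
(-16.25, 5.694)
(-4.126, 12.694)

Answer: (0, 0)
(5, 0)
(-5.625, 2.847)
(-16.25, 5.694)
(-4.126, 12.694)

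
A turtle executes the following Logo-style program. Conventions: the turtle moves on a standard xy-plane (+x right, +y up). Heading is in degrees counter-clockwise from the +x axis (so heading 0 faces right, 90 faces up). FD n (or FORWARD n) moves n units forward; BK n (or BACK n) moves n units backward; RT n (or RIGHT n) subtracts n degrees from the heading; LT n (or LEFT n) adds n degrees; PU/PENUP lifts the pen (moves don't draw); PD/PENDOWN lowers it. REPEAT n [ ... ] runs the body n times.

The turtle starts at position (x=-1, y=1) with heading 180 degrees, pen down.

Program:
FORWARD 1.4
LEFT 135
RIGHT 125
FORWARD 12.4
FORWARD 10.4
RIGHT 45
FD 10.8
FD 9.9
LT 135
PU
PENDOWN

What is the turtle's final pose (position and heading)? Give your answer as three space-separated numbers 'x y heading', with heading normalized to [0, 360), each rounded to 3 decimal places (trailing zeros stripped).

Executing turtle program step by step:
Start: pos=(-1,1), heading=180, pen down
FD 1.4: (-1,1) -> (-2.4,1) [heading=180, draw]
LT 135: heading 180 -> 315
RT 125: heading 315 -> 190
FD 12.4: (-2.4,1) -> (-14.612,-1.153) [heading=190, draw]
FD 10.4: (-14.612,-1.153) -> (-24.854,-2.959) [heading=190, draw]
RT 45: heading 190 -> 145
FD 10.8: (-24.854,-2.959) -> (-33.7,3.235) [heading=145, draw]
FD 9.9: (-33.7,3.235) -> (-41.81,8.914) [heading=145, draw]
LT 135: heading 145 -> 280
PU: pen up
PD: pen down
Final: pos=(-41.81,8.914), heading=280, 5 segment(s) drawn

Answer: -41.81 8.914 280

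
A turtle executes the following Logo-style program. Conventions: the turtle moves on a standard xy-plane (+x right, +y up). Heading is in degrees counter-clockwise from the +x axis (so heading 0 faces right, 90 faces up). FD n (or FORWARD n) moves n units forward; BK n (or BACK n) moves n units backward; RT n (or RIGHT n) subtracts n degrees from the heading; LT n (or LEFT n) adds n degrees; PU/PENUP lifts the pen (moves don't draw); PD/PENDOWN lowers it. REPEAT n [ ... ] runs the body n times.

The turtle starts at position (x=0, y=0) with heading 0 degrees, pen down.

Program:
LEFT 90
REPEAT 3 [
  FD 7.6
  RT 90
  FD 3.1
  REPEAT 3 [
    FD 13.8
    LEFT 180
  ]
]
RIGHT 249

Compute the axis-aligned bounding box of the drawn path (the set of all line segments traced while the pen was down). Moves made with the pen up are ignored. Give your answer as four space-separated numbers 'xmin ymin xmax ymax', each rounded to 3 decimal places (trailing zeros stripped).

Executing turtle program step by step:
Start: pos=(0,0), heading=0, pen down
LT 90: heading 0 -> 90
REPEAT 3 [
  -- iteration 1/3 --
  FD 7.6: (0,0) -> (0,7.6) [heading=90, draw]
  RT 90: heading 90 -> 0
  FD 3.1: (0,7.6) -> (3.1,7.6) [heading=0, draw]
  REPEAT 3 [
    -- iteration 1/3 --
    FD 13.8: (3.1,7.6) -> (16.9,7.6) [heading=0, draw]
    LT 180: heading 0 -> 180
    -- iteration 2/3 --
    FD 13.8: (16.9,7.6) -> (3.1,7.6) [heading=180, draw]
    LT 180: heading 180 -> 0
    -- iteration 3/3 --
    FD 13.8: (3.1,7.6) -> (16.9,7.6) [heading=0, draw]
    LT 180: heading 0 -> 180
  ]
  -- iteration 2/3 --
  FD 7.6: (16.9,7.6) -> (9.3,7.6) [heading=180, draw]
  RT 90: heading 180 -> 90
  FD 3.1: (9.3,7.6) -> (9.3,10.7) [heading=90, draw]
  REPEAT 3 [
    -- iteration 1/3 --
    FD 13.8: (9.3,10.7) -> (9.3,24.5) [heading=90, draw]
    LT 180: heading 90 -> 270
    -- iteration 2/3 --
    FD 13.8: (9.3,24.5) -> (9.3,10.7) [heading=270, draw]
    LT 180: heading 270 -> 90
    -- iteration 3/3 --
    FD 13.8: (9.3,10.7) -> (9.3,24.5) [heading=90, draw]
    LT 180: heading 90 -> 270
  ]
  -- iteration 3/3 --
  FD 7.6: (9.3,24.5) -> (9.3,16.9) [heading=270, draw]
  RT 90: heading 270 -> 180
  FD 3.1: (9.3,16.9) -> (6.2,16.9) [heading=180, draw]
  REPEAT 3 [
    -- iteration 1/3 --
    FD 13.8: (6.2,16.9) -> (-7.6,16.9) [heading=180, draw]
    LT 180: heading 180 -> 0
    -- iteration 2/3 --
    FD 13.8: (-7.6,16.9) -> (6.2,16.9) [heading=0, draw]
    LT 180: heading 0 -> 180
    -- iteration 3/3 --
    FD 13.8: (6.2,16.9) -> (-7.6,16.9) [heading=180, draw]
    LT 180: heading 180 -> 0
  ]
]
RT 249: heading 0 -> 111
Final: pos=(-7.6,16.9), heading=111, 15 segment(s) drawn

Segment endpoints: x in {-7.6, 0, 0, 3.1, 3.1, 6.2, 9.3, 9.3, 9.3, 9.3, 9.3, 16.9}, y in {0, 7.6, 7.6, 7.6, 7.6, 10.7, 10.7, 16.9, 16.9, 16.9, 24.5}
xmin=-7.6, ymin=0, xmax=16.9, ymax=24.5

Answer: -7.6 0 16.9 24.5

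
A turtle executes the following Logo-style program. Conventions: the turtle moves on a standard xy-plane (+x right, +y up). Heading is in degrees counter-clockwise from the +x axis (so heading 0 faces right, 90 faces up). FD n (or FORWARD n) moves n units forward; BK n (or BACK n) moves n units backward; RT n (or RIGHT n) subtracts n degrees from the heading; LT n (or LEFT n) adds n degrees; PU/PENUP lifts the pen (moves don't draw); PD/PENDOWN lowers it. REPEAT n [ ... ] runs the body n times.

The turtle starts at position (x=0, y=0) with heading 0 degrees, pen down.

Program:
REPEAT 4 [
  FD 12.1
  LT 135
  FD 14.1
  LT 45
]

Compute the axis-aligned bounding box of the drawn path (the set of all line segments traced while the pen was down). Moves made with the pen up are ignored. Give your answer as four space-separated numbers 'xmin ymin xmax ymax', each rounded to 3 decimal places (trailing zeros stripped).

Executing turtle program step by step:
Start: pos=(0,0), heading=0, pen down
REPEAT 4 [
  -- iteration 1/4 --
  FD 12.1: (0,0) -> (12.1,0) [heading=0, draw]
  LT 135: heading 0 -> 135
  FD 14.1: (12.1,0) -> (2.13,9.97) [heading=135, draw]
  LT 45: heading 135 -> 180
  -- iteration 2/4 --
  FD 12.1: (2.13,9.97) -> (-9.97,9.97) [heading=180, draw]
  LT 135: heading 180 -> 315
  FD 14.1: (-9.97,9.97) -> (0,0) [heading=315, draw]
  LT 45: heading 315 -> 0
  -- iteration 3/4 --
  FD 12.1: (0,0) -> (12.1,0) [heading=0, draw]
  LT 135: heading 0 -> 135
  FD 14.1: (12.1,0) -> (2.13,9.97) [heading=135, draw]
  LT 45: heading 135 -> 180
  -- iteration 4/4 --
  FD 12.1: (2.13,9.97) -> (-9.97,9.97) [heading=180, draw]
  LT 135: heading 180 -> 315
  FD 14.1: (-9.97,9.97) -> (0,0) [heading=315, draw]
  LT 45: heading 315 -> 0
]
Final: pos=(0,0), heading=0, 8 segment(s) drawn

Segment endpoints: x in {-9.97, -9.97, 0, 0, 2.13, 2.13, 12.1}, y in {0, 0, 9.97, 9.97, 9.97, 9.97}
xmin=-9.97, ymin=0, xmax=12.1, ymax=9.97

Answer: -9.97 0 12.1 9.97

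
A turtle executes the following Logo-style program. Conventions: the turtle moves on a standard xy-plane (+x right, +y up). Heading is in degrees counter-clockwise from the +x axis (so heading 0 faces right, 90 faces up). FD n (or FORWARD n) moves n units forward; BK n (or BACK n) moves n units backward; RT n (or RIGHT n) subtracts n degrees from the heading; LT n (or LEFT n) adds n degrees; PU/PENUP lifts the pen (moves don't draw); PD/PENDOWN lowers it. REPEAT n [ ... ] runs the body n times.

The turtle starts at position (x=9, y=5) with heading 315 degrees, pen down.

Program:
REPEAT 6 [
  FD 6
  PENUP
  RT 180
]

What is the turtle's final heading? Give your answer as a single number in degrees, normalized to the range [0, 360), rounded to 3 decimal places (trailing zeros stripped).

Executing turtle program step by step:
Start: pos=(9,5), heading=315, pen down
REPEAT 6 [
  -- iteration 1/6 --
  FD 6: (9,5) -> (13.243,0.757) [heading=315, draw]
  PU: pen up
  RT 180: heading 315 -> 135
  -- iteration 2/6 --
  FD 6: (13.243,0.757) -> (9,5) [heading=135, move]
  PU: pen up
  RT 180: heading 135 -> 315
  -- iteration 3/6 --
  FD 6: (9,5) -> (13.243,0.757) [heading=315, move]
  PU: pen up
  RT 180: heading 315 -> 135
  -- iteration 4/6 --
  FD 6: (13.243,0.757) -> (9,5) [heading=135, move]
  PU: pen up
  RT 180: heading 135 -> 315
  -- iteration 5/6 --
  FD 6: (9,5) -> (13.243,0.757) [heading=315, move]
  PU: pen up
  RT 180: heading 315 -> 135
  -- iteration 6/6 --
  FD 6: (13.243,0.757) -> (9,5) [heading=135, move]
  PU: pen up
  RT 180: heading 135 -> 315
]
Final: pos=(9,5), heading=315, 1 segment(s) drawn

Answer: 315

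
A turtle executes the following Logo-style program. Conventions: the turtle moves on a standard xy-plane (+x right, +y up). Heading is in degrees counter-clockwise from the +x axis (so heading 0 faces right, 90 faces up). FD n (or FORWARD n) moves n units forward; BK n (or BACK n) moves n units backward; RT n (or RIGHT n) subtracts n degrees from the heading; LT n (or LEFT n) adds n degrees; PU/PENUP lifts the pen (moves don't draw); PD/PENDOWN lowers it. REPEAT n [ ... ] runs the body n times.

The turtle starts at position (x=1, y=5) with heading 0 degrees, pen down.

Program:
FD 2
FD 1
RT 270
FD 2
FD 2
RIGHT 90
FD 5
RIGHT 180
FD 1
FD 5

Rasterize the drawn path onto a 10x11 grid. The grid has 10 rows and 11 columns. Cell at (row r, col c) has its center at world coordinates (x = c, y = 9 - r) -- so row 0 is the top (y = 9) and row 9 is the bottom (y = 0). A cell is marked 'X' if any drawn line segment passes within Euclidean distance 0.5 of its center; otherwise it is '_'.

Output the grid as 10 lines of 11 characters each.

Segment 0: (1,5) -> (3,5)
Segment 1: (3,5) -> (4,5)
Segment 2: (4,5) -> (4,7)
Segment 3: (4,7) -> (4,9)
Segment 4: (4,9) -> (9,9)
Segment 5: (9,9) -> (8,9)
Segment 6: (8,9) -> (3,9)

Answer: ___XXXXXXX_
____X______
____X______
____X______
_XXXX______
___________
___________
___________
___________
___________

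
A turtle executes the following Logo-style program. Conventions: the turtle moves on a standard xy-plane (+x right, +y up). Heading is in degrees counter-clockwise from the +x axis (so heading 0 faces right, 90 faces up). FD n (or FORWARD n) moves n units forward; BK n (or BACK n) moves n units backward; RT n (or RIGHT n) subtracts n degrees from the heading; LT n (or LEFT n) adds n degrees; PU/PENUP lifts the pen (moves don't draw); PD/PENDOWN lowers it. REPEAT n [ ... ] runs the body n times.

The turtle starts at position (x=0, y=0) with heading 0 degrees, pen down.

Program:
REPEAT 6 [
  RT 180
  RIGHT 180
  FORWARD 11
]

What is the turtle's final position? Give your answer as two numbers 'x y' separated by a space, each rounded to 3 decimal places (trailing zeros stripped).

Answer: 66 0

Derivation:
Executing turtle program step by step:
Start: pos=(0,0), heading=0, pen down
REPEAT 6 [
  -- iteration 1/6 --
  RT 180: heading 0 -> 180
  RT 180: heading 180 -> 0
  FD 11: (0,0) -> (11,0) [heading=0, draw]
  -- iteration 2/6 --
  RT 180: heading 0 -> 180
  RT 180: heading 180 -> 0
  FD 11: (11,0) -> (22,0) [heading=0, draw]
  -- iteration 3/6 --
  RT 180: heading 0 -> 180
  RT 180: heading 180 -> 0
  FD 11: (22,0) -> (33,0) [heading=0, draw]
  -- iteration 4/6 --
  RT 180: heading 0 -> 180
  RT 180: heading 180 -> 0
  FD 11: (33,0) -> (44,0) [heading=0, draw]
  -- iteration 5/6 --
  RT 180: heading 0 -> 180
  RT 180: heading 180 -> 0
  FD 11: (44,0) -> (55,0) [heading=0, draw]
  -- iteration 6/6 --
  RT 180: heading 0 -> 180
  RT 180: heading 180 -> 0
  FD 11: (55,0) -> (66,0) [heading=0, draw]
]
Final: pos=(66,0), heading=0, 6 segment(s) drawn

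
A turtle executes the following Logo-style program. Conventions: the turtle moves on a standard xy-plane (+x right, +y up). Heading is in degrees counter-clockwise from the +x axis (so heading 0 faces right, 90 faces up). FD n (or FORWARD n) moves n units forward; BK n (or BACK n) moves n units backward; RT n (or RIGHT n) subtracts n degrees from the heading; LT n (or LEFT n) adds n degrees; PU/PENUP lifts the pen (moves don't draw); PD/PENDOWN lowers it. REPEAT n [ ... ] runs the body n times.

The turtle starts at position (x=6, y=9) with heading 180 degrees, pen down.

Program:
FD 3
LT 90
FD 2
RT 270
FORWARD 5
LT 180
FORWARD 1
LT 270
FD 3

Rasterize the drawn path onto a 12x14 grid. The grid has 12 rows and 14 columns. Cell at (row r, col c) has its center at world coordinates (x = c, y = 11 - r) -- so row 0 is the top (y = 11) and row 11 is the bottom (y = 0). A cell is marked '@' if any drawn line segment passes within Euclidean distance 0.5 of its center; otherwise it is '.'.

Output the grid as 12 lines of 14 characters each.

Segment 0: (6,9) -> (3,9)
Segment 1: (3,9) -> (3,7)
Segment 2: (3,7) -> (8,7)
Segment 3: (8,7) -> (7,7)
Segment 4: (7,7) -> (7,10)

Answer: ..............
.......@......
...@@@@@......
...@...@......
...@@@@@@.....
..............
..............
..............
..............
..............
..............
..............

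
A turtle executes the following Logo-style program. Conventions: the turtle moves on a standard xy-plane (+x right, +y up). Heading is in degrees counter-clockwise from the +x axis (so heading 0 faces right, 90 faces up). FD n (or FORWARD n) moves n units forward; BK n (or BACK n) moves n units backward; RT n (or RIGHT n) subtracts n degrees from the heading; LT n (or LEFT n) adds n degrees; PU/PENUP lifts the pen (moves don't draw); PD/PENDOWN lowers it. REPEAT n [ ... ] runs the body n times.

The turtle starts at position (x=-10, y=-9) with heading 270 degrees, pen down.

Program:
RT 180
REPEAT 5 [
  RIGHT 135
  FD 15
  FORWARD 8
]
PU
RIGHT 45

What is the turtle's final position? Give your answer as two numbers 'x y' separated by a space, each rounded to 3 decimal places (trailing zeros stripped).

Executing turtle program step by step:
Start: pos=(-10,-9), heading=270, pen down
RT 180: heading 270 -> 90
REPEAT 5 [
  -- iteration 1/5 --
  RT 135: heading 90 -> 315
  FD 15: (-10,-9) -> (0.607,-19.607) [heading=315, draw]
  FD 8: (0.607,-19.607) -> (6.263,-25.263) [heading=315, draw]
  -- iteration 2/5 --
  RT 135: heading 315 -> 180
  FD 15: (6.263,-25.263) -> (-8.737,-25.263) [heading=180, draw]
  FD 8: (-8.737,-25.263) -> (-16.737,-25.263) [heading=180, draw]
  -- iteration 3/5 --
  RT 135: heading 180 -> 45
  FD 15: (-16.737,-25.263) -> (-6.13,-14.657) [heading=45, draw]
  FD 8: (-6.13,-14.657) -> (-0.473,-9) [heading=45, draw]
  -- iteration 4/5 --
  RT 135: heading 45 -> 270
  FD 15: (-0.473,-9) -> (-0.473,-24) [heading=270, draw]
  FD 8: (-0.473,-24) -> (-0.473,-32) [heading=270, draw]
  -- iteration 5/5 --
  RT 135: heading 270 -> 135
  FD 15: (-0.473,-32) -> (-11.08,-21.393) [heading=135, draw]
  FD 8: (-11.08,-21.393) -> (-16.737,-15.737) [heading=135, draw]
]
PU: pen up
RT 45: heading 135 -> 90
Final: pos=(-16.737,-15.737), heading=90, 10 segment(s) drawn

Answer: -16.737 -15.737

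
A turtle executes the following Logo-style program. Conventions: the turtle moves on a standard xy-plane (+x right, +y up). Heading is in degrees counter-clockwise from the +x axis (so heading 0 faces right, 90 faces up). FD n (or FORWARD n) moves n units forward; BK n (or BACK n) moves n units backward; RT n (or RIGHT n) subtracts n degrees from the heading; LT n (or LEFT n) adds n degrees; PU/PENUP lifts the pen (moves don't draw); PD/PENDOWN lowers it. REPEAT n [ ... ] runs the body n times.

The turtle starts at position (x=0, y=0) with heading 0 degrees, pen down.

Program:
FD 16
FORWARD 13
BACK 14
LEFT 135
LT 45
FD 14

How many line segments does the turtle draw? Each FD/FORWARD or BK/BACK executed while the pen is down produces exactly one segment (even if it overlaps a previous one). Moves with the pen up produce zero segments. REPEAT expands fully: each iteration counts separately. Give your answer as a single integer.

Answer: 4

Derivation:
Executing turtle program step by step:
Start: pos=(0,0), heading=0, pen down
FD 16: (0,0) -> (16,0) [heading=0, draw]
FD 13: (16,0) -> (29,0) [heading=0, draw]
BK 14: (29,0) -> (15,0) [heading=0, draw]
LT 135: heading 0 -> 135
LT 45: heading 135 -> 180
FD 14: (15,0) -> (1,0) [heading=180, draw]
Final: pos=(1,0), heading=180, 4 segment(s) drawn
Segments drawn: 4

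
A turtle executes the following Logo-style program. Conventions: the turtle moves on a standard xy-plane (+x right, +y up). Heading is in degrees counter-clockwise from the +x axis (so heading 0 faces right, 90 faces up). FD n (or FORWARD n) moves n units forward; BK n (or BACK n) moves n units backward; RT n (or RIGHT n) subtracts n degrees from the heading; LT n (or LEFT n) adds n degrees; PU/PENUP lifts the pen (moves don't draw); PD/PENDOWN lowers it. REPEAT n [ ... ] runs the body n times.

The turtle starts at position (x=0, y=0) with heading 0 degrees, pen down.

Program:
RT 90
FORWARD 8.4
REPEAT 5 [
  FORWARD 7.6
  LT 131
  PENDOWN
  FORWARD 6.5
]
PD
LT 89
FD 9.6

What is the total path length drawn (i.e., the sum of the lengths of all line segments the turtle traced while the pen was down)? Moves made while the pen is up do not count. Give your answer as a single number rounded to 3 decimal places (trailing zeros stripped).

Executing turtle program step by step:
Start: pos=(0,0), heading=0, pen down
RT 90: heading 0 -> 270
FD 8.4: (0,0) -> (0,-8.4) [heading=270, draw]
REPEAT 5 [
  -- iteration 1/5 --
  FD 7.6: (0,-8.4) -> (0,-16) [heading=270, draw]
  LT 131: heading 270 -> 41
  PD: pen down
  FD 6.5: (0,-16) -> (4.906,-11.736) [heading=41, draw]
  -- iteration 2/5 --
  FD 7.6: (4.906,-11.736) -> (10.641,-6.75) [heading=41, draw]
  LT 131: heading 41 -> 172
  PD: pen down
  FD 6.5: (10.641,-6.75) -> (4.205,-5.845) [heading=172, draw]
  -- iteration 3/5 --
  FD 7.6: (4.205,-5.845) -> (-3.321,-4.787) [heading=172, draw]
  LT 131: heading 172 -> 303
  PD: pen down
  FD 6.5: (-3.321,-4.787) -> (0.219,-10.239) [heading=303, draw]
  -- iteration 4/5 --
  FD 7.6: (0.219,-10.239) -> (4.358,-16.612) [heading=303, draw]
  LT 131: heading 303 -> 74
  PD: pen down
  FD 6.5: (4.358,-16.612) -> (6.15,-10.364) [heading=74, draw]
  -- iteration 5/5 --
  FD 7.6: (6.15,-10.364) -> (8.245,-3.059) [heading=74, draw]
  LT 131: heading 74 -> 205
  PD: pen down
  FD 6.5: (8.245,-3.059) -> (2.354,-5.806) [heading=205, draw]
]
PD: pen down
LT 89: heading 205 -> 294
FD 9.6: (2.354,-5.806) -> (6.258,-14.576) [heading=294, draw]
Final: pos=(6.258,-14.576), heading=294, 12 segment(s) drawn

Segment lengths:
  seg 1: (0,0) -> (0,-8.4), length = 8.4
  seg 2: (0,-8.4) -> (0,-16), length = 7.6
  seg 3: (0,-16) -> (4.906,-11.736), length = 6.5
  seg 4: (4.906,-11.736) -> (10.641,-6.75), length = 7.6
  seg 5: (10.641,-6.75) -> (4.205,-5.845), length = 6.5
  seg 6: (4.205,-5.845) -> (-3.321,-4.787), length = 7.6
  seg 7: (-3.321,-4.787) -> (0.219,-10.239), length = 6.5
  seg 8: (0.219,-10.239) -> (4.358,-16.612), length = 7.6
  seg 9: (4.358,-16.612) -> (6.15,-10.364), length = 6.5
  seg 10: (6.15,-10.364) -> (8.245,-3.059), length = 7.6
  seg 11: (8.245,-3.059) -> (2.354,-5.806), length = 6.5
  seg 12: (2.354,-5.806) -> (6.258,-14.576), length = 9.6
Total = 88.5

Answer: 88.5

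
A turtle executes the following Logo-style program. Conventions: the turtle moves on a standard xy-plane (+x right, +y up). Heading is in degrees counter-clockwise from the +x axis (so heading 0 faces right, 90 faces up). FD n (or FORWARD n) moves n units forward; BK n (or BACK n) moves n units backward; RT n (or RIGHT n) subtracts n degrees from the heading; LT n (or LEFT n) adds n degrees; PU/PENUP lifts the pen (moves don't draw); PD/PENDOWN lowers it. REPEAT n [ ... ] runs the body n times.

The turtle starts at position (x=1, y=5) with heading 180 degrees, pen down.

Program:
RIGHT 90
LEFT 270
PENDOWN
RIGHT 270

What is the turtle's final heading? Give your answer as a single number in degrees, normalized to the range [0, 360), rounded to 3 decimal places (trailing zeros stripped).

Executing turtle program step by step:
Start: pos=(1,5), heading=180, pen down
RT 90: heading 180 -> 90
LT 270: heading 90 -> 0
PD: pen down
RT 270: heading 0 -> 90
Final: pos=(1,5), heading=90, 0 segment(s) drawn

Answer: 90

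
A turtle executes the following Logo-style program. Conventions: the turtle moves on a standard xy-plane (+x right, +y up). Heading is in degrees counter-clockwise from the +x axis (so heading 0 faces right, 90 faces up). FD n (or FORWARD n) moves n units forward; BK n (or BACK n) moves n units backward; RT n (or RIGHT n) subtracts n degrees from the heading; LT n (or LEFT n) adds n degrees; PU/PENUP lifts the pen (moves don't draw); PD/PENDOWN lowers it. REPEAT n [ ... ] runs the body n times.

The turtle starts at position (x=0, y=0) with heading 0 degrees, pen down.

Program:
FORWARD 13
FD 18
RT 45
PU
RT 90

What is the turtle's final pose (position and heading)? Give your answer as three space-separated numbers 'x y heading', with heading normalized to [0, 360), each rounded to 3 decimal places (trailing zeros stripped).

Answer: 31 0 225

Derivation:
Executing turtle program step by step:
Start: pos=(0,0), heading=0, pen down
FD 13: (0,0) -> (13,0) [heading=0, draw]
FD 18: (13,0) -> (31,0) [heading=0, draw]
RT 45: heading 0 -> 315
PU: pen up
RT 90: heading 315 -> 225
Final: pos=(31,0), heading=225, 2 segment(s) drawn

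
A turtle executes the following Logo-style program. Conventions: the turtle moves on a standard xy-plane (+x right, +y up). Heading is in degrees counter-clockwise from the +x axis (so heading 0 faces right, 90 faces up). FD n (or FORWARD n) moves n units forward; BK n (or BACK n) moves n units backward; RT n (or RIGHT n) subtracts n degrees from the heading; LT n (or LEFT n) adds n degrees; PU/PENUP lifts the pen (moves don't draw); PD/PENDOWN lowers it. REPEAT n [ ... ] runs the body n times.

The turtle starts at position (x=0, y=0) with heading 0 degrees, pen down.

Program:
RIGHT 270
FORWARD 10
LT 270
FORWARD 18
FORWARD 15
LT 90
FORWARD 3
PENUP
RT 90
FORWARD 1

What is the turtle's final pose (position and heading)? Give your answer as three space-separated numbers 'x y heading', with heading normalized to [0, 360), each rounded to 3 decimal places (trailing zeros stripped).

Answer: 34 13 0

Derivation:
Executing turtle program step by step:
Start: pos=(0,0), heading=0, pen down
RT 270: heading 0 -> 90
FD 10: (0,0) -> (0,10) [heading=90, draw]
LT 270: heading 90 -> 0
FD 18: (0,10) -> (18,10) [heading=0, draw]
FD 15: (18,10) -> (33,10) [heading=0, draw]
LT 90: heading 0 -> 90
FD 3: (33,10) -> (33,13) [heading=90, draw]
PU: pen up
RT 90: heading 90 -> 0
FD 1: (33,13) -> (34,13) [heading=0, move]
Final: pos=(34,13), heading=0, 4 segment(s) drawn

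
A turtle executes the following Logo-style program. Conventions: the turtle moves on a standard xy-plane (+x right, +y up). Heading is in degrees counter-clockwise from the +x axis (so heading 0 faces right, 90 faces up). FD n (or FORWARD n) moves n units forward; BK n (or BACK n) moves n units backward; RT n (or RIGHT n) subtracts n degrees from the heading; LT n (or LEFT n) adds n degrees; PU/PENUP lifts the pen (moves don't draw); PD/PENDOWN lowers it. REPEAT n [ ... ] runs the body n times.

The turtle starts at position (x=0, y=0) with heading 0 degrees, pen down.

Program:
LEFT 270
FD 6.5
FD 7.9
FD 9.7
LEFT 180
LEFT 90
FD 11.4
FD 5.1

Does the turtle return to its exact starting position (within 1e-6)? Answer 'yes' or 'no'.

Answer: no

Derivation:
Executing turtle program step by step:
Start: pos=(0,0), heading=0, pen down
LT 270: heading 0 -> 270
FD 6.5: (0,0) -> (0,-6.5) [heading=270, draw]
FD 7.9: (0,-6.5) -> (0,-14.4) [heading=270, draw]
FD 9.7: (0,-14.4) -> (0,-24.1) [heading=270, draw]
LT 180: heading 270 -> 90
LT 90: heading 90 -> 180
FD 11.4: (0,-24.1) -> (-11.4,-24.1) [heading=180, draw]
FD 5.1: (-11.4,-24.1) -> (-16.5,-24.1) [heading=180, draw]
Final: pos=(-16.5,-24.1), heading=180, 5 segment(s) drawn

Start position: (0, 0)
Final position: (-16.5, -24.1)
Distance = 29.207; >= 1e-6 -> NOT closed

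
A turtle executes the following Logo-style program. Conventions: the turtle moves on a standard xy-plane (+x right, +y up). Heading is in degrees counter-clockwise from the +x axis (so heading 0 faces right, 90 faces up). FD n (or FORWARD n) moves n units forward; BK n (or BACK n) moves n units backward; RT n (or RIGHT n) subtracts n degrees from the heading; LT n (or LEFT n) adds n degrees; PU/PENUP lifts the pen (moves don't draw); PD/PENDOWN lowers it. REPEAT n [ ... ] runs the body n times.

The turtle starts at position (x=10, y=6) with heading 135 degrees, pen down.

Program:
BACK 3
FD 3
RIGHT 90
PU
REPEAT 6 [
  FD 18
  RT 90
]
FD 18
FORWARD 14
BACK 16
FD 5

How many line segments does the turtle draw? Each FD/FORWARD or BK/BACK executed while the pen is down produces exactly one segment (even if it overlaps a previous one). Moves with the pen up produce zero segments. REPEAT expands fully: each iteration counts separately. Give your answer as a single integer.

Executing turtle program step by step:
Start: pos=(10,6), heading=135, pen down
BK 3: (10,6) -> (12.121,3.879) [heading=135, draw]
FD 3: (12.121,3.879) -> (10,6) [heading=135, draw]
RT 90: heading 135 -> 45
PU: pen up
REPEAT 6 [
  -- iteration 1/6 --
  FD 18: (10,6) -> (22.728,18.728) [heading=45, move]
  RT 90: heading 45 -> 315
  -- iteration 2/6 --
  FD 18: (22.728,18.728) -> (35.456,6) [heading=315, move]
  RT 90: heading 315 -> 225
  -- iteration 3/6 --
  FD 18: (35.456,6) -> (22.728,-6.728) [heading=225, move]
  RT 90: heading 225 -> 135
  -- iteration 4/6 --
  FD 18: (22.728,-6.728) -> (10,6) [heading=135, move]
  RT 90: heading 135 -> 45
  -- iteration 5/6 --
  FD 18: (10,6) -> (22.728,18.728) [heading=45, move]
  RT 90: heading 45 -> 315
  -- iteration 6/6 --
  FD 18: (22.728,18.728) -> (35.456,6) [heading=315, move]
  RT 90: heading 315 -> 225
]
FD 18: (35.456,6) -> (22.728,-6.728) [heading=225, move]
FD 14: (22.728,-6.728) -> (12.828,-16.627) [heading=225, move]
BK 16: (12.828,-16.627) -> (24.142,-5.314) [heading=225, move]
FD 5: (24.142,-5.314) -> (20.607,-8.849) [heading=225, move]
Final: pos=(20.607,-8.849), heading=225, 2 segment(s) drawn
Segments drawn: 2

Answer: 2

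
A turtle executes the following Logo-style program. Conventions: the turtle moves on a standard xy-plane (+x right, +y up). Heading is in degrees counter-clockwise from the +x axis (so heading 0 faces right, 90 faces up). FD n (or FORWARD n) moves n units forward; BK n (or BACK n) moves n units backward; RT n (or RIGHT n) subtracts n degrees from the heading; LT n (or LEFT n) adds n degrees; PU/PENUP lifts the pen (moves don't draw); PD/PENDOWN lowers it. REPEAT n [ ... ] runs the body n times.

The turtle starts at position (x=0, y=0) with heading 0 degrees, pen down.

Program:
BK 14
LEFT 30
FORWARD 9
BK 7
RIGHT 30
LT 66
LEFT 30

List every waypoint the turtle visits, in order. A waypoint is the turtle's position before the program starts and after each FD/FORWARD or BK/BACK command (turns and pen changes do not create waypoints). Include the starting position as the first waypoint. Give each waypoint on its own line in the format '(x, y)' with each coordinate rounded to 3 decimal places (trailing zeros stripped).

Answer: (0, 0)
(-14, 0)
(-6.206, 4.5)
(-12.268, 1)

Derivation:
Executing turtle program step by step:
Start: pos=(0,0), heading=0, pen down
BK 14: (0,0) -> (-14,0) [heading=0, draw]
LT 30: heading 0 -> 30
FD 9: (-14,0) -> (-6.206,4.5) [heading=30, draw]
BK 7: (-6.206,4.5) -> (-12.268,1) [heading=30, draw]
RT 30: heading 30 -> 0
LT 66: heading 0 -> 66
LT 30: heading 66 -> 96
Final: pos=(-12.268,1), heading=96, 3 segment(s) drawn
Waypoints (4 total):
(0, 0)
(-14, 0)
(-6.206, 4.5)
(-12.268, 1)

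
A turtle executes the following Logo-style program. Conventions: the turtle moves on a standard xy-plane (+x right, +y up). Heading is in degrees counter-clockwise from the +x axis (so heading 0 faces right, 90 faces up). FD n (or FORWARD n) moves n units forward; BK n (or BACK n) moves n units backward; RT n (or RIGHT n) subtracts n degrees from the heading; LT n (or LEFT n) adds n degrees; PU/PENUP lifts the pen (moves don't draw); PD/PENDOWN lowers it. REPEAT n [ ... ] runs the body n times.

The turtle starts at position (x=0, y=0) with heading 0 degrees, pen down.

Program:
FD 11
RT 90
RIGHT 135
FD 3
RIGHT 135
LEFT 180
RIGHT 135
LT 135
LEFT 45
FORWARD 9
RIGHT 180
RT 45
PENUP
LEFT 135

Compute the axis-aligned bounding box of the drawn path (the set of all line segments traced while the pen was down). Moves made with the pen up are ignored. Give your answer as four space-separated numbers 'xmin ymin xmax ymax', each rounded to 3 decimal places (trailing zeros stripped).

Answer: 0 -4.243 11 2.121

Derivation:
Executing turtle program step by step:
Start: pos=(0,0), heading=0, pen down
FD 11: (0,0) -> (11,0) [heading=0, draw]
RT 90: heading 0 -> 270
RT 135: heading 270 -> 135
FD 3: (11,0) -> (8.879,2.121) [heading=135, draw]
RT 135: heading 135 -> 0
LT 180: heading 0 -> 180
RT 135: heading 180 -> 45
LT 135: heading 45 -> 180
LT 45: heading 180 -> 225
FD 9: (8.879,2.121) -> (2.515,-4.243) [heading=225, draw]
RT 180: heading 225 -> 45
RT 45: heading 45 -> 0
PU: pen up
LT 135: heading 0 -> 135
Final: pos=(2.515,-4.243), heading=135, 3 segment(s) drawn

Segment endpoints: x in {0, 2.515, 8.879, 11}, y in {-4.243, 0, 2.121}
xmin=0, ymin=-4.243, xmax=11, ymax=2.121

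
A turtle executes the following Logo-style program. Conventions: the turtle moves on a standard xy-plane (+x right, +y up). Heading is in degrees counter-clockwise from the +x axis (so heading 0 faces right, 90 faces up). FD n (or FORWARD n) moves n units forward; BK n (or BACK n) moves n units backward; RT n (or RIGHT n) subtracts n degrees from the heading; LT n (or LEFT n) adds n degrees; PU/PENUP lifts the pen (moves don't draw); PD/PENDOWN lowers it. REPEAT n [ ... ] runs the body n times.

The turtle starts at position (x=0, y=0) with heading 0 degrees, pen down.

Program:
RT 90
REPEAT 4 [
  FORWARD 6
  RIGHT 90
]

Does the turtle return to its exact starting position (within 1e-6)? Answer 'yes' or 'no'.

Executing turtle program step by step:
Start: pos=(0,0), heading=0, pen down
RT 90: heading 0 -> 270
REPEAT 4 [
  -- iteration 1/4 --
  FD 6: (0,0) -> (0,-6) [heading=270, draw]
  RT 90: heading 270 -> 180
  -- iteration 2/4 --
  FD 6: (0,-6) -> (-6,-6) [heading=180, draw]
  RT 90: heading 180 -> 90
  -- iteration 3/4 --
  FD 6: (-6,-6) -> (-6,0) [heading=90, draw]
  RT 90: heading 90 -> 0
  -- iteration 4/4 --
  FD 6: (-6,0) -> (0,0) [heading=0, draw]
  RT 90: heading 0 -> 270
]
Final: pos=(0,0), heading=270, 4 segment(s) drawn

Start position: (0, 0)
Final position: (0, 0)
Distance = 0; < 1e-6 -> CLOSED

Answer: yes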